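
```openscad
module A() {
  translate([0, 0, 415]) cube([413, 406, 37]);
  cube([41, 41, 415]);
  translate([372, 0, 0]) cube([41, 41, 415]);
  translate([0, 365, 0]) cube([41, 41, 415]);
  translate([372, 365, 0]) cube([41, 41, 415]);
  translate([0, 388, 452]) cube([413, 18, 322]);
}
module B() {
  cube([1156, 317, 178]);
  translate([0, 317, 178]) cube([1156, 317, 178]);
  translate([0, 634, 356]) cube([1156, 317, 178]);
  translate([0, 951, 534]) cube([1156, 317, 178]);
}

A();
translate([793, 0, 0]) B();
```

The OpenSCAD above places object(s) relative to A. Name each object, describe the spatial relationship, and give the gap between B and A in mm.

The staircase's nearest face is 380 mm from the chair's +x face.

A is a chair. B is a staircase. The staircase is on the floor beside the chair on its +x side. The gap between the staircase and the chair is 380 mm.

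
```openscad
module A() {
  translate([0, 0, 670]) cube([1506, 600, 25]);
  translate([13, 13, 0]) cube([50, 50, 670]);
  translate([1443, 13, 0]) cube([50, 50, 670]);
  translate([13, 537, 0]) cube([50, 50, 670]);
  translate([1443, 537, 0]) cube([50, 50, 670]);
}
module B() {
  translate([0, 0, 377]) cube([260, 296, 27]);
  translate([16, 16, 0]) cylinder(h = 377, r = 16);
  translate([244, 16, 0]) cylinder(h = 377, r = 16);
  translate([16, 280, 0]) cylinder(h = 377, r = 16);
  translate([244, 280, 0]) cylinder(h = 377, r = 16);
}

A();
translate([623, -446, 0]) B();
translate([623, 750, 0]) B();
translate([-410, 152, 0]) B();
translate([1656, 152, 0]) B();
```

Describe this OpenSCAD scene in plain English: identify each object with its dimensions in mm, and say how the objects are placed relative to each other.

A is a rectangular dining table. The top is 1506×600×25 mm with its upper surface at z = 695 mm. It stands on four 50×50 mm square legs, each inset 13 mm from the nearest pair of top edges, running from the floor to the underside of the top.

B is a four-legged stool. The seat is 260×296 mm, 27 mm thick, top at z = 404 mm. It stands on four round legs, each 32 mm in diameter, from z = 0 to the seat underside, each leg's axis is inset half a diameter from the nearest pair of seat edges (so the leg's bounding box is flush with the corner).

Four stools sit around the table at the −y, +y, −x, +x sides.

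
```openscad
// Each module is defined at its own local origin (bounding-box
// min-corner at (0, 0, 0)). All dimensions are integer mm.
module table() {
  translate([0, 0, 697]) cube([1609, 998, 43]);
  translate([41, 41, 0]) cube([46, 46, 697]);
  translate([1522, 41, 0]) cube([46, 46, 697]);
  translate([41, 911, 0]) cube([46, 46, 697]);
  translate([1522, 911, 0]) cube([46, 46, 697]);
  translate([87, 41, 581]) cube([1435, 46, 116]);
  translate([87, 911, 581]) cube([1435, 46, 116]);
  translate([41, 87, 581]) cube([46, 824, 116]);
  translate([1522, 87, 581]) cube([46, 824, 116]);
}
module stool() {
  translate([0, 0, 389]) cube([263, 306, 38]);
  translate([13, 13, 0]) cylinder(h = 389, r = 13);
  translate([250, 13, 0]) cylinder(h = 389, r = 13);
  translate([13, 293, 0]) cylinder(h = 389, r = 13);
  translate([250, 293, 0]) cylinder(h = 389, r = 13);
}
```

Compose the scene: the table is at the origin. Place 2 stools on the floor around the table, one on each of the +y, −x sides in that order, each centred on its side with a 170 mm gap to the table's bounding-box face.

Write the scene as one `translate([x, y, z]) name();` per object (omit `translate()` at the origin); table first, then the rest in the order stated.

table();
translate([673, 1168, 0]) stool();
translate([-433, 346, 0]) stool();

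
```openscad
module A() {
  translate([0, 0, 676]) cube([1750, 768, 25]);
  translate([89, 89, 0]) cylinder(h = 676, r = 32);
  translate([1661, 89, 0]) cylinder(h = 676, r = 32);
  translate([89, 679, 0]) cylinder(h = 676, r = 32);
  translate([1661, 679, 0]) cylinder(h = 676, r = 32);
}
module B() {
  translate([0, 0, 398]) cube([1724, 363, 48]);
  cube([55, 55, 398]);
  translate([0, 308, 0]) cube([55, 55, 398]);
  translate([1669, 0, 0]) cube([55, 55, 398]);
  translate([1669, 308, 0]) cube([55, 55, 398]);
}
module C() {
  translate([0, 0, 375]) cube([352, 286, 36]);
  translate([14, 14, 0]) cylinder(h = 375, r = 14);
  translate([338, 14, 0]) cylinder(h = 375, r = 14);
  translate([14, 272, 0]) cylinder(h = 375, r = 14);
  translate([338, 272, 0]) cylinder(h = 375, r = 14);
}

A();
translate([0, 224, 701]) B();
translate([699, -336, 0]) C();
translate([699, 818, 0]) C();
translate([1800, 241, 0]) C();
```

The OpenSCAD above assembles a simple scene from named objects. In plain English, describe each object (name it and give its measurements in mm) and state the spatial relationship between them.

A is a table: top 1750 mm (x) × 768 mm (y), 25 mm thick, upper face at z = 701 mm, on four round legs of 64 mm diameter, each leg's bounding box inset 57 mm from the nearest pair of top edges, running from z = 0 to the bottom of the top.

B is a bench: a 1724×363 mm seat slab, 48 mm thick, top at z = 446 mm, on four 55×55 mm square legs flush with the seat corners and standing on z = 0.

C is a four-legged stool. The seat is 352×286 mm, 36 mm thick, top at z = 411 mm. It stands on four round legs, each 28 mm in diameter, from z = 0 to the seat underside, each leg's axis is inset half a diameter from the nearest pair of seat edges (so the leg's bounding box is flush with the corner).

The bench is on top of the table. Three stools sit around the table at the −y, +y, +x sides.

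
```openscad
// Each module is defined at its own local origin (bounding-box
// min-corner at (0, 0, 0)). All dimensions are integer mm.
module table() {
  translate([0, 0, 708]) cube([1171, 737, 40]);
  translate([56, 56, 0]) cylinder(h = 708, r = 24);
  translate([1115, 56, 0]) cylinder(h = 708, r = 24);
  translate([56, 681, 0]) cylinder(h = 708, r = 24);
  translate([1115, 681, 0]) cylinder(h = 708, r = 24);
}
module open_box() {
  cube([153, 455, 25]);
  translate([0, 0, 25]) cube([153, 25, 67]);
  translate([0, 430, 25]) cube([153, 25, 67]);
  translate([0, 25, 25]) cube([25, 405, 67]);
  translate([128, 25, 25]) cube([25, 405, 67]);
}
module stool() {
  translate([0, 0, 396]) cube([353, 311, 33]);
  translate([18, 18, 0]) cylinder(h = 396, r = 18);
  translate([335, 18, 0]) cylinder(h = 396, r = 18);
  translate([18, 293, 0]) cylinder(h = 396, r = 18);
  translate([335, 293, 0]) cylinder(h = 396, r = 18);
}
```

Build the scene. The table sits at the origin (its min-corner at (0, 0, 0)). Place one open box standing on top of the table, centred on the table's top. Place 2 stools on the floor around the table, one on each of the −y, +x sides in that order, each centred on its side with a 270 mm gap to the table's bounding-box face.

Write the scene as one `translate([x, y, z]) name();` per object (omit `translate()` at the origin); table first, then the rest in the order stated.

table();
translate([509, 141, 748]) open_box();
translate([409, -581, 0]) stool();
translate([1441, 213, 0]) stool();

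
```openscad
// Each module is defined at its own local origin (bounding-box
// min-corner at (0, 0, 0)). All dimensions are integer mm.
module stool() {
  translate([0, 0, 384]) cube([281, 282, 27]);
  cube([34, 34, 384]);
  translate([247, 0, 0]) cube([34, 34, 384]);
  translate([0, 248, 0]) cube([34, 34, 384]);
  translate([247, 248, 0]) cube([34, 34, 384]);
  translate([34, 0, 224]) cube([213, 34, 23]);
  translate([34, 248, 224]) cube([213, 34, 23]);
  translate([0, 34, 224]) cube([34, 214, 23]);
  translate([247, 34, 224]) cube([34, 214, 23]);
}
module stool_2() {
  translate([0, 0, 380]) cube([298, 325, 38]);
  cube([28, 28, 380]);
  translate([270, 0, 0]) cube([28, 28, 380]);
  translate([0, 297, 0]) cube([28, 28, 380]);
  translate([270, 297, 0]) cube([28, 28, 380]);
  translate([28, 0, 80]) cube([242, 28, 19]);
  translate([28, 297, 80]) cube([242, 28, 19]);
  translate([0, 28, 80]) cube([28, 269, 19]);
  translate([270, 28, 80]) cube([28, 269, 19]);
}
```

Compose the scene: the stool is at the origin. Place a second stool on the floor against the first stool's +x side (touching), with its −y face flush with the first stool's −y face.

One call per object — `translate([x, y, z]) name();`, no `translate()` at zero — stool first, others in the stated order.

stool();
translate([281, 0, 0]) stool_2();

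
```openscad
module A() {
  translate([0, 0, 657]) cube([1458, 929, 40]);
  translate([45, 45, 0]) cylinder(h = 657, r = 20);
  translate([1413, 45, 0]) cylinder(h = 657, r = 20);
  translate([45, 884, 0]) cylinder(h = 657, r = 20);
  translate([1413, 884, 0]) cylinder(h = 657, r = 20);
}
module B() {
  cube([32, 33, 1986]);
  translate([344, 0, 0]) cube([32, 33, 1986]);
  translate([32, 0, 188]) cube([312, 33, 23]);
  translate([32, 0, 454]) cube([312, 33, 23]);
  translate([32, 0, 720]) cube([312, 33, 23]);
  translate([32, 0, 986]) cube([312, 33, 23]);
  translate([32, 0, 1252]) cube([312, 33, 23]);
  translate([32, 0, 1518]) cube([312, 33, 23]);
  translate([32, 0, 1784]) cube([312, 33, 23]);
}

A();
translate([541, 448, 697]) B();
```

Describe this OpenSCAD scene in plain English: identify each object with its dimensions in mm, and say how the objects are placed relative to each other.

A is a rectangular dining table. The top is 1458×929×40 mm with its upper surface at z = 697 mm. It stands on four round legs of 40 mm diameter, each leg's bounding box inset 25 mm from the nearest pair of top edges, running from the floor to the underside of the top.

B is a wooden ladder with two side rails of 32×33 mm section and 1986 mm height, set 376 mm apart overall. Between them run 7 rectangular rungs (33 mm deep, 23 mm thick), front faces flush with the rails' −y face. The bottom of the first rung is 188 mm above the floor and each subsequent rung is 266 mm higher than the one below.

The ladder is on top of the table, centred.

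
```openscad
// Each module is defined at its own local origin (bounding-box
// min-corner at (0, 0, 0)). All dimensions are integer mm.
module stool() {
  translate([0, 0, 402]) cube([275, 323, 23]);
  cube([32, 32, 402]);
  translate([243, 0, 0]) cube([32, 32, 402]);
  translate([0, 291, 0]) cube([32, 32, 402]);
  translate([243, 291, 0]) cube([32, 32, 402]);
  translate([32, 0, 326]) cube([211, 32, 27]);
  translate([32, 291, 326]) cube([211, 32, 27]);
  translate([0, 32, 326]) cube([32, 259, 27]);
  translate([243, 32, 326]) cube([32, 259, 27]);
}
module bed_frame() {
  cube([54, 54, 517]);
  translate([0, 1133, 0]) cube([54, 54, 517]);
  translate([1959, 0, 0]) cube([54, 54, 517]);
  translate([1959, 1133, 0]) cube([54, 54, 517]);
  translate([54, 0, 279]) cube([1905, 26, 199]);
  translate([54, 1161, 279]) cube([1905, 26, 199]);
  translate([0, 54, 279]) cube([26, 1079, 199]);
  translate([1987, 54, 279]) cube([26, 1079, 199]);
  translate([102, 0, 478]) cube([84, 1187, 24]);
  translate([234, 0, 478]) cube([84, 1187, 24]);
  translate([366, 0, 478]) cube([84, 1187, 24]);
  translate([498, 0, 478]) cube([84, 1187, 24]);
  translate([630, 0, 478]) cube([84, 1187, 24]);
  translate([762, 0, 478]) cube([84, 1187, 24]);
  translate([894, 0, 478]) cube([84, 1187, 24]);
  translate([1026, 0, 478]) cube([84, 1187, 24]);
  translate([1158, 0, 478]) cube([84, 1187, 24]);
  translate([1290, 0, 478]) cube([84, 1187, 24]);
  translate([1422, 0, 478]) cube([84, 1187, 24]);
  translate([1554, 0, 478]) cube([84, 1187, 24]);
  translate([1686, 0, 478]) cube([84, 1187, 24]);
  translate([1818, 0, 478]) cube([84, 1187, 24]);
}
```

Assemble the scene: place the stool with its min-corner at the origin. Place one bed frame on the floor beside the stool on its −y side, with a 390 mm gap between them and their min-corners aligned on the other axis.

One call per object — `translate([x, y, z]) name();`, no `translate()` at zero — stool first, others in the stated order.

stool();
translate([0, -1577, 0]) bed_frame();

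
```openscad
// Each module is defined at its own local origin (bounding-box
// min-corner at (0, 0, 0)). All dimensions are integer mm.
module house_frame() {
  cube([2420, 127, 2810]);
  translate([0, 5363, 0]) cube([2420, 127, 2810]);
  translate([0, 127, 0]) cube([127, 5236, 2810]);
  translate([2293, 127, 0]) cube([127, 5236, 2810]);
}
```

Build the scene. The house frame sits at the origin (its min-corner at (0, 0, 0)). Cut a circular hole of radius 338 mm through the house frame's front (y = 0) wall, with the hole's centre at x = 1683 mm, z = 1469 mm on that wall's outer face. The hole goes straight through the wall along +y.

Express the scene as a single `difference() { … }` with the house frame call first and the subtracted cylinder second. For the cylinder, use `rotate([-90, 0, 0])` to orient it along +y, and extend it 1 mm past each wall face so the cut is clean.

difference() {
  house_frame();
  translate([1683, -1, 1469]) rotate([-90, 0, 0]) cylinder(h = 129, r = 338);
}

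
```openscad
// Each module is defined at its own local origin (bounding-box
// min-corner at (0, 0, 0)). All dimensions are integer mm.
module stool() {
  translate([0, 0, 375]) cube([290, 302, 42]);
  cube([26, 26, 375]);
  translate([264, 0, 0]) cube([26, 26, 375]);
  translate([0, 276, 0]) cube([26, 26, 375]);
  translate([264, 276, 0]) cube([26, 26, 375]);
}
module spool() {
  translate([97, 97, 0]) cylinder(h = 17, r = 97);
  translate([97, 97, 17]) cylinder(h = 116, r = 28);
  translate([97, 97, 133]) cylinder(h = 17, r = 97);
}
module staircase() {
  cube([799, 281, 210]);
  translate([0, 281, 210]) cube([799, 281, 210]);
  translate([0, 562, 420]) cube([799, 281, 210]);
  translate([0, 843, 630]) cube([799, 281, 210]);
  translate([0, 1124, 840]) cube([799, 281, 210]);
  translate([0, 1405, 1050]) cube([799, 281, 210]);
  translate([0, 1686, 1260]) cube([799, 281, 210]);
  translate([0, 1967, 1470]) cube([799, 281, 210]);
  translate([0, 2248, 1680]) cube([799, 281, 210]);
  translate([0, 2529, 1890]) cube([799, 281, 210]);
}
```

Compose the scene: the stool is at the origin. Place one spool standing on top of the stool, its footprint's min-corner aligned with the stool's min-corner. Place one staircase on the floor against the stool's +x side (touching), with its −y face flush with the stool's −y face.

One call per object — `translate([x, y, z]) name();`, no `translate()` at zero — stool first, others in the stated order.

stool();
translate([0, 0, 417]) spool();
translate([290, 0, 0]) staircase();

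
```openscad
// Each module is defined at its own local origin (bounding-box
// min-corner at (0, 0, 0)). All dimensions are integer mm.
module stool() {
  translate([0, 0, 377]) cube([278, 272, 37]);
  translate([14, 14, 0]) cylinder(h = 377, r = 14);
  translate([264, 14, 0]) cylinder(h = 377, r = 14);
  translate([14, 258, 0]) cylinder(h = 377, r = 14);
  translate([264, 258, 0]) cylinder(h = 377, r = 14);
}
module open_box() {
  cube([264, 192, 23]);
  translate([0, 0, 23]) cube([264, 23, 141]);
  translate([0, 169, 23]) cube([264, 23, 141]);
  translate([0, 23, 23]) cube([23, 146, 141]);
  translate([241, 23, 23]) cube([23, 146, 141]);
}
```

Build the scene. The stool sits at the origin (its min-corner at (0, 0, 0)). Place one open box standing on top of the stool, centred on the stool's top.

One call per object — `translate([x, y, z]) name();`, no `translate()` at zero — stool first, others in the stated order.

stool();
translate([7, 40, 414]) open_box();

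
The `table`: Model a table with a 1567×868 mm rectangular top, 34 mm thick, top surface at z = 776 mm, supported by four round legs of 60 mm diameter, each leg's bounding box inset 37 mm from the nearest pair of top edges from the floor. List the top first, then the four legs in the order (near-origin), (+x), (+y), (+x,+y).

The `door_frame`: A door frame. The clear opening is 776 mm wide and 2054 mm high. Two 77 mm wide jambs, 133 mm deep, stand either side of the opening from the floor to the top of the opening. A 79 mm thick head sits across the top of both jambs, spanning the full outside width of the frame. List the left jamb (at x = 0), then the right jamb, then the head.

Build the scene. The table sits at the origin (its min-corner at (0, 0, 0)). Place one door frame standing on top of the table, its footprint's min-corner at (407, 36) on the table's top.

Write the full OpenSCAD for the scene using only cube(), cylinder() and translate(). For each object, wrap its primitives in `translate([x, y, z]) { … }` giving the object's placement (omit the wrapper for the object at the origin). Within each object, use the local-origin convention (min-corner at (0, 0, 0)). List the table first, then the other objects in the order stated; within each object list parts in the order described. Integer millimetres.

translate([0, 0, 742]) cube([1567, 868, 34]);
translate([67, 67, 0]) cylinder(h = 742, r = 30);
translate([1500, 67, 0]) cylinder(h = 742, r = 30);
translate([67, 801, 0]) cylinder(h = 742, r = 30);
translate([1500, 801, 0]) cylinder(h = 742, r = 30);
translate([407, 36, 776]) {
  cube([77, 133, 2054]);
  translate([853, 0, 0]) cube([77, 133, 2054]);
  translate([0, 0, 2054]) cube([930, 133, 79]);
}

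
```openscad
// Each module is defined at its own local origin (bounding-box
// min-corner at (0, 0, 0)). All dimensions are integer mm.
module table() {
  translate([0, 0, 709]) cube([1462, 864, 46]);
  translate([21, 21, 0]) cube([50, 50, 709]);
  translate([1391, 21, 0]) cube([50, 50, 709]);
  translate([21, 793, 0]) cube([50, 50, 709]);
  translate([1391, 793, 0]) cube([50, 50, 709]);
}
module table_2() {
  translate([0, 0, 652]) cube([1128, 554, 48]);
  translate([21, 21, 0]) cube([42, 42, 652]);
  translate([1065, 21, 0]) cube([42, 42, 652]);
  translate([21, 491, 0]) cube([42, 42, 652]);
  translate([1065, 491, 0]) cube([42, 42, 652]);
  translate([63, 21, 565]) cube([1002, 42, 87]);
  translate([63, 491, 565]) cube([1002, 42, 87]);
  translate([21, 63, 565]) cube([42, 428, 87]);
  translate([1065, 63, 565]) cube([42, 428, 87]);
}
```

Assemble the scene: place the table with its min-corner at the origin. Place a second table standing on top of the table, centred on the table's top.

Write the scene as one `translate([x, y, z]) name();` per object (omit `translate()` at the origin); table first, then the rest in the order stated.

table();
translate([167, 155, 755]) table_2();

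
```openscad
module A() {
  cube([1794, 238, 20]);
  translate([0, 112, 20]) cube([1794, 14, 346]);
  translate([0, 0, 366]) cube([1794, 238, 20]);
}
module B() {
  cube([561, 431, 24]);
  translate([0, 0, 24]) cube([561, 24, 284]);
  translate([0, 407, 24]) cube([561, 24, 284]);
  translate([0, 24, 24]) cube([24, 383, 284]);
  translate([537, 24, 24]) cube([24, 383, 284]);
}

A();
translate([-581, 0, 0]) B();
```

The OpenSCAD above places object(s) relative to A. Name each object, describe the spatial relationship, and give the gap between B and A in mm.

The open box's nearest face is 20 mm from the I-beam's −x face.

A is an I-beam. B is an open box. The open box is on the floor beside the I-beam on its −x side. The gap between the open box and the I-beam is 20 mm.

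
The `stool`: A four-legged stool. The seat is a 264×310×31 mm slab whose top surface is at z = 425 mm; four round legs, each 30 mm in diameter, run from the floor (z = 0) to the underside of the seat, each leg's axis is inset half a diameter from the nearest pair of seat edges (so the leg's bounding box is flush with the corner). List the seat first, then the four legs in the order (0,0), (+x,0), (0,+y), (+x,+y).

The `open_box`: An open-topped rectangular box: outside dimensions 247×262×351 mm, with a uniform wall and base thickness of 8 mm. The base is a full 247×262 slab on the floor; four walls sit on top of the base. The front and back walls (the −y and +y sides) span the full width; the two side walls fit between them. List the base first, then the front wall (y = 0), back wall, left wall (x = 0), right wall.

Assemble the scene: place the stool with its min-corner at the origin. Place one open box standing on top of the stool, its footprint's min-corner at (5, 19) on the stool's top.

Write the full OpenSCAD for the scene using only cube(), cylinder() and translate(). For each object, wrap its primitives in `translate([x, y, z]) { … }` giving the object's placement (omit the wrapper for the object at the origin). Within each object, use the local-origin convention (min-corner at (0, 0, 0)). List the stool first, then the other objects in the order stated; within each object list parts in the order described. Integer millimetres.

translate([0, 0, 394]) cube([264, 310, 31]);
translate([15, 15, 0]) cylinder(h = 394, r = 15);
translate([249, 15, 0]) cylinder(h = 394, r = 15);
translate([15, 295, 0]) cylinder(h = 394, r = 15);
translate([249, 295, 0]) cylinder(h = 394, r = 15);
translate([5, 19, 425]) {
  cube([247, 262, 8]);
  translate([0, 0, 8]) cube([247, 8, 343]);
  translate([0, 254, 8]) cube([247, 8, 343]);
  translate([0, 8, 8]) cube([8, 246, 343]);
  translate([239, 8, 8]) cube([8, 246, 343]);
}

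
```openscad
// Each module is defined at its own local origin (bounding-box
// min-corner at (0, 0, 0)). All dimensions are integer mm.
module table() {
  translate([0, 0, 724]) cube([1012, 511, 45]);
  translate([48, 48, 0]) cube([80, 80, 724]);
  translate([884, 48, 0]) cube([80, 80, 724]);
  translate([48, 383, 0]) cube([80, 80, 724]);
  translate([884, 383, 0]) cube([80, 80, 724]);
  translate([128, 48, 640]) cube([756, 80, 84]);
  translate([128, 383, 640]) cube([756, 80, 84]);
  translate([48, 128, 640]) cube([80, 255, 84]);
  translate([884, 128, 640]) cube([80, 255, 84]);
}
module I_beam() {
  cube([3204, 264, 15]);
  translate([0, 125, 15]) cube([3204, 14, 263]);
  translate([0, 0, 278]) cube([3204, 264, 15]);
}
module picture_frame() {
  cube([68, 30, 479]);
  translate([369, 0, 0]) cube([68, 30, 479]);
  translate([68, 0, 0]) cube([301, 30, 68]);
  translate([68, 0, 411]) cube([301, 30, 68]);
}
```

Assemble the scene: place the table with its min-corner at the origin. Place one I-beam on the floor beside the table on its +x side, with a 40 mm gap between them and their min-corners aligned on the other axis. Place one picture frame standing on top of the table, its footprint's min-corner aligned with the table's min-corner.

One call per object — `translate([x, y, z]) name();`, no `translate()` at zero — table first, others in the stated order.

table();
translate([1052, 0, 0]) I_beam();
translate([0, 0, 769]) picture_frame();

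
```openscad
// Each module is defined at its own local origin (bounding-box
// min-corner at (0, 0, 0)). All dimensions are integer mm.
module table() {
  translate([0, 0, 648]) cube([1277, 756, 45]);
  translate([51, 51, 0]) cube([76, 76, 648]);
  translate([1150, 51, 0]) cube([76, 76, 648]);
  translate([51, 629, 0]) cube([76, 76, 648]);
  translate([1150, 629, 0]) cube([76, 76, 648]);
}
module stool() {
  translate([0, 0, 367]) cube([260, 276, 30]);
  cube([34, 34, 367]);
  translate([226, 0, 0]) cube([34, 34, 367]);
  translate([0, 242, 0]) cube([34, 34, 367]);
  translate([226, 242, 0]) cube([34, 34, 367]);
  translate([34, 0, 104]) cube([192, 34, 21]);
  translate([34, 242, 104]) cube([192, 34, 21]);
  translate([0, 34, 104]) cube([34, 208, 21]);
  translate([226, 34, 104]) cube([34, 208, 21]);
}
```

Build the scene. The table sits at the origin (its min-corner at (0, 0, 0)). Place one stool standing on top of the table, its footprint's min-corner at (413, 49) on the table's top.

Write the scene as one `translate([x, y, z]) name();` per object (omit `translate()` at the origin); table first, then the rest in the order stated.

table();
translate([413, 49, 693]) stool();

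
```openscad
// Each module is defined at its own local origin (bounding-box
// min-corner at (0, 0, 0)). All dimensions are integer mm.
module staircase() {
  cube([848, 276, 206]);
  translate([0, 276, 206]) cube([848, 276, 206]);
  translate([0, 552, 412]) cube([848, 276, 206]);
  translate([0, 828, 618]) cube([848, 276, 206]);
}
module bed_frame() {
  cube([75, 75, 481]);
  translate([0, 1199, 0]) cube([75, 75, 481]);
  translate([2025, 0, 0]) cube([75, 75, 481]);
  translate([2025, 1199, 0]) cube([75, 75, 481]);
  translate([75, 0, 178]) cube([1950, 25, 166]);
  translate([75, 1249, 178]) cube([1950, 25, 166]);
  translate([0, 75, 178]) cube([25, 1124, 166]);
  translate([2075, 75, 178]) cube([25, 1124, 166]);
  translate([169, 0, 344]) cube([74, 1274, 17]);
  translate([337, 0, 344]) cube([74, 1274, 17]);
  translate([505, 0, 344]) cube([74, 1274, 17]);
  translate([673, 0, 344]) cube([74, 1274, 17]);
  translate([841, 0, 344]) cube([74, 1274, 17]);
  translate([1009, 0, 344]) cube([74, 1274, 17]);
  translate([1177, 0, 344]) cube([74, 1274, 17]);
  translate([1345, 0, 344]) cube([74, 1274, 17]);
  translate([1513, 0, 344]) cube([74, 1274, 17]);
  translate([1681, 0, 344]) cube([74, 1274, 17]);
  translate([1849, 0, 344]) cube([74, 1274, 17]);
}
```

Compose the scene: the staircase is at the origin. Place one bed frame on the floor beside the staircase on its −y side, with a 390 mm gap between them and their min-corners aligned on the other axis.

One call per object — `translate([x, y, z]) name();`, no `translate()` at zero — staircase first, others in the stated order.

staircase();
translate([0, -1664, 0]) bed_frame();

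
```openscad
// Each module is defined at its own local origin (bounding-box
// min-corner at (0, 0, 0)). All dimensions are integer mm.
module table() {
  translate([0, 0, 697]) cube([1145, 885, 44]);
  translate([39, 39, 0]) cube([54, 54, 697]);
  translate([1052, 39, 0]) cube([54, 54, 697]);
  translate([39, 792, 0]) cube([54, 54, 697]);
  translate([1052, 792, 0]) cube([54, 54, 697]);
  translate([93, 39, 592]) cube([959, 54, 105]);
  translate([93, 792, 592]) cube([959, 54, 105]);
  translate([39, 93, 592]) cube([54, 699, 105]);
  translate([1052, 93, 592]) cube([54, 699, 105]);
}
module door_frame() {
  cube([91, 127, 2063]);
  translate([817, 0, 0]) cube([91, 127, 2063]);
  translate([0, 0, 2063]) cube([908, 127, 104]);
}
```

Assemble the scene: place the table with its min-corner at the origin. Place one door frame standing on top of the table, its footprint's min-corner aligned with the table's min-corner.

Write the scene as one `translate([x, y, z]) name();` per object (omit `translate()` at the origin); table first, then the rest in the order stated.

table();
translate([0, 0, 741]) door_frame();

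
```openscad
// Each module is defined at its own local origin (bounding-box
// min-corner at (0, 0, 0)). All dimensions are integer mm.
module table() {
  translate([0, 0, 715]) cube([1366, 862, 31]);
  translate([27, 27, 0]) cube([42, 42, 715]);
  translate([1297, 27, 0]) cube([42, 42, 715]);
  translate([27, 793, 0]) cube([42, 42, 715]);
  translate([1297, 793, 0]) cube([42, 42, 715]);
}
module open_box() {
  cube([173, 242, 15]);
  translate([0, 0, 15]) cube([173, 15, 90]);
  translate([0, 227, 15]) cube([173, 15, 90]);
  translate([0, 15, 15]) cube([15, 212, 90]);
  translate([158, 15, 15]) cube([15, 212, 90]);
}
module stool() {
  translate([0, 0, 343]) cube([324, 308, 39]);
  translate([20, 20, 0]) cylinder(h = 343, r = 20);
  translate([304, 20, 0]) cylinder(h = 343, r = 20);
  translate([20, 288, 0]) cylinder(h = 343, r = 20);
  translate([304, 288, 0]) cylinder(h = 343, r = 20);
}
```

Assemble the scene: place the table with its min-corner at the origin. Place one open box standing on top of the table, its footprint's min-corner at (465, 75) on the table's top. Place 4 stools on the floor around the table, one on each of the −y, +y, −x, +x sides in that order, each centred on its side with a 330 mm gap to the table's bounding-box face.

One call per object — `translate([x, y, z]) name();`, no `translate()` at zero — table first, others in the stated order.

table();
translate([465, 75, 746]) open_box();
translate([521, -638, 0]) stool();
translate([521, 1192, 0]) stool();
translate([-654, 277, 0]) stool();
translate([1696, 277, 0]) stool();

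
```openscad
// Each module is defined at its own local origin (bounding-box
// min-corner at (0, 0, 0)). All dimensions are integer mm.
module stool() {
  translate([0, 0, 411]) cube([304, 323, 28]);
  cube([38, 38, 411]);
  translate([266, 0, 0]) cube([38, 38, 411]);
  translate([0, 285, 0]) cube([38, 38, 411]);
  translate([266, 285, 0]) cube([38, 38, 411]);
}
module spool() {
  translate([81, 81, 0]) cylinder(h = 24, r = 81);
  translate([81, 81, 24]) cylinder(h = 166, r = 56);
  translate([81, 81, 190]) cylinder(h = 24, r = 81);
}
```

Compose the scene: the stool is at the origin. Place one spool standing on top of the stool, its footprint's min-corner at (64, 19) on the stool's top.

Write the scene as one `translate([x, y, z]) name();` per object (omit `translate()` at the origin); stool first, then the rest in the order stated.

stool();
translate([64, 19, 439]) spool();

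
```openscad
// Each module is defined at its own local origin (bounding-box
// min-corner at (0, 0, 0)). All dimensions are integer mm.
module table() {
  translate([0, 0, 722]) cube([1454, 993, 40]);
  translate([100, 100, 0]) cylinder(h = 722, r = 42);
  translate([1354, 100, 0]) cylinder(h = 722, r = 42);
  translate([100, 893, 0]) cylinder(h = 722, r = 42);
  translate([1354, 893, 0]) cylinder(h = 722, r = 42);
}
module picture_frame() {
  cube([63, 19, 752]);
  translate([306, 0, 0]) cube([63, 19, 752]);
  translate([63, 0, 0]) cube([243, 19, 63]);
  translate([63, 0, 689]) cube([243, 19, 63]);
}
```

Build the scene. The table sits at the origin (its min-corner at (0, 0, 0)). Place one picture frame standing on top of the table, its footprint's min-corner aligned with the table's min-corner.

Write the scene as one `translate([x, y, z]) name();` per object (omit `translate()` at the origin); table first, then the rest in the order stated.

table();
translate([0, 0, 762]) picture_frame();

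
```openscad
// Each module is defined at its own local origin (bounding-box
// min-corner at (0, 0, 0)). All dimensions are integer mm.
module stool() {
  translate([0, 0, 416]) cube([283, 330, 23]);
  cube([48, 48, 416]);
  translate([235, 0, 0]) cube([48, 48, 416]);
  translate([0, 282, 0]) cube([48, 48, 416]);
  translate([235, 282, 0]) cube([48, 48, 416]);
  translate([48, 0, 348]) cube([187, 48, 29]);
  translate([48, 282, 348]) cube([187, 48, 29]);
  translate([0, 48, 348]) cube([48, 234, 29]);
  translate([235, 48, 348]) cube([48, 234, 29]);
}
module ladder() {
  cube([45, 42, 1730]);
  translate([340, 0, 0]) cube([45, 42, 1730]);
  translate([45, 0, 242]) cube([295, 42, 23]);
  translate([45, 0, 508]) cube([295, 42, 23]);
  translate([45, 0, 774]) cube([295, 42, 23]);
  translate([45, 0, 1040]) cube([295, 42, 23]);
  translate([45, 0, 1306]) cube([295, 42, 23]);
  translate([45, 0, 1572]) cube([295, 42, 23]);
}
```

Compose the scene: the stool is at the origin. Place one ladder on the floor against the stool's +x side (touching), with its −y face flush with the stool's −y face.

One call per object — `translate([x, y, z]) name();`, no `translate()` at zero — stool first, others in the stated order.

stool();
translate([283, 0, 0]) ladder();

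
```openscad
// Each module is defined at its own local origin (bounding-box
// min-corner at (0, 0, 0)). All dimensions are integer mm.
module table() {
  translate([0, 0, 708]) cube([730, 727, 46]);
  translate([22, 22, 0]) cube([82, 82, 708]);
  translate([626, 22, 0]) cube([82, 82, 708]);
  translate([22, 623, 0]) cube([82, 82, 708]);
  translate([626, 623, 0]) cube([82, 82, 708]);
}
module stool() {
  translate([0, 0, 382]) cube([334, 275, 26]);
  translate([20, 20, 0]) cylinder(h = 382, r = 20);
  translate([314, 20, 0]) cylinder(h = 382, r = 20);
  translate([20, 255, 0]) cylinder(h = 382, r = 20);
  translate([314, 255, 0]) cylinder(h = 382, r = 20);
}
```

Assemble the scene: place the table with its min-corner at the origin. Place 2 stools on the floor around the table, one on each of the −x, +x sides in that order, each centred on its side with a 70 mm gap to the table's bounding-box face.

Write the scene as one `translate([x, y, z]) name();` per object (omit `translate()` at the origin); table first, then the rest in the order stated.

table();
translate([-404, 226, 0]) stool();
translate([800, 226, 0]) stool();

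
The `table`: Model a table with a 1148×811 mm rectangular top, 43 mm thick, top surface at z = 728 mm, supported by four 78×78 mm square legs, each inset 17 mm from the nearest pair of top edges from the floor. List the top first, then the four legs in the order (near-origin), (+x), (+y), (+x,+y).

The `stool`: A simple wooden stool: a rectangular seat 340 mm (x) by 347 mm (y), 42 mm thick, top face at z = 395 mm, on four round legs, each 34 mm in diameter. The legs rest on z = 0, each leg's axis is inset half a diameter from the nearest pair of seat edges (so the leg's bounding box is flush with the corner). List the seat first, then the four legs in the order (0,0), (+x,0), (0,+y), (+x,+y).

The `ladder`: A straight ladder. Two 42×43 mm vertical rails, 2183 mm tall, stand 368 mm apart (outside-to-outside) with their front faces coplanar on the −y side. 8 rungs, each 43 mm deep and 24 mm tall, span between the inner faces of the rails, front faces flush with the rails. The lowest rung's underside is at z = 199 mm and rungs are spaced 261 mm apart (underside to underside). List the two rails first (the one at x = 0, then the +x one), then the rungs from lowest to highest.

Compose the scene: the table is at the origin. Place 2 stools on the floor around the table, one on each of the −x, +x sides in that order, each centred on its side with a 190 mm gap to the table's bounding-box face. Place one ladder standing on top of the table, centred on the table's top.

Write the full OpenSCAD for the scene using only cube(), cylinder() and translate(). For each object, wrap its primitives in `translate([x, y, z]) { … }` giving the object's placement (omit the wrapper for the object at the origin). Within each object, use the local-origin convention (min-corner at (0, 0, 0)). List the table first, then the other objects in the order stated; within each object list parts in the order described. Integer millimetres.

translate([0, 0, 685]) cube([1148, 811, 43]);
translate([17, 17, 0]) cube([78, 78, 685]);
translate([1053, 17, 0]) cube([78, 78, 685]);
translate([17, 716, 0]) cube([78, 78, 685]);
translate([1053, 716, 0]) cube([78, 78, 685]);
translate([-530, 232, 0]) {
  translate([0, 0, 353]) cube([340, 347, 42]);
  translate([17, 17, 0]) cylinder(h = 353, r = 17);
  translate([323, 17, 0]) cylinder(h = 353, r = 17);
  translate([17, 330, 0]) cylinder(h = 353, r = 17);
  translate([323, 330, 0]) cylinder(h = 353, r = 17);
}
translate([1338, 232, 0]) {
  translate([0, 0, 353]) cube([340, 347, 42]);
  translate([17, 17, 0]) cylinder(h = 353, r = 17);
  translate([323, 17, 0]) cylinder(h = 353, r = 17);
  translate([17, 330, 0]) cylinder(h = 353, r = 17);
  translate([323, 330, 0]) cylinder(h = 353, r = 17);
}
translate([390, 384, 728]) {
  cube([42, 43, 2183]);
  translate([326, 0, 0]) cube([42, 43, 2183]);
  translate([42, 0, 199]) cube([284, 43, 24]);
  translate([42, 0, 460]) cube([284, 43, 24]);
  translate([42, 0, 721]) cube([284, 43, 24]);
  translate([42, 0, 982]) cube([284, 43, 24]);
  translate([42, 0, 1243]) cube([284, 43, 24]);
  translate([42, 0, 1504]) cube([284, 43, 24]);
  translate([42, 0, 1765]) cube([284, 43, 24]);
  translate([42, 0, 2026]) cube([284, 43, 24]);
}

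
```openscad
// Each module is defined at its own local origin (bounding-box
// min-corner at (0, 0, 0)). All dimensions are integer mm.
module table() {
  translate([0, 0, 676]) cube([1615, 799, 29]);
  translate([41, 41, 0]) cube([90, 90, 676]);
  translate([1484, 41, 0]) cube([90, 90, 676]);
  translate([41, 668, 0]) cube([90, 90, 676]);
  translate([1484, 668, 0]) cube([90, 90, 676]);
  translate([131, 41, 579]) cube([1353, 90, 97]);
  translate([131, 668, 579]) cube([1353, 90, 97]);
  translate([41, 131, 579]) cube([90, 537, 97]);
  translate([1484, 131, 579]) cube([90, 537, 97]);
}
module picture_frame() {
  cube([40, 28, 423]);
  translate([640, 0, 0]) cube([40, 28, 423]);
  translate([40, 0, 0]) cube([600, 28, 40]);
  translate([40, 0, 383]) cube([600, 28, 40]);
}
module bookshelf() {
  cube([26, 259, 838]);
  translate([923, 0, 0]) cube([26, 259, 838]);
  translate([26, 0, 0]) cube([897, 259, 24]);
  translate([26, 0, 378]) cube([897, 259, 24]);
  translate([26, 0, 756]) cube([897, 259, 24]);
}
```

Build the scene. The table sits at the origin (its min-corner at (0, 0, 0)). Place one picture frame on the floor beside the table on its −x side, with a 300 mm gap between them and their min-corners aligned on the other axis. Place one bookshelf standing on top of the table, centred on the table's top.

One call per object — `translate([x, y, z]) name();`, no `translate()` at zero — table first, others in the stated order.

table();
translate([-980, 0, 0]) picture_frame();
translate([333, 270, 705]) bookshelf();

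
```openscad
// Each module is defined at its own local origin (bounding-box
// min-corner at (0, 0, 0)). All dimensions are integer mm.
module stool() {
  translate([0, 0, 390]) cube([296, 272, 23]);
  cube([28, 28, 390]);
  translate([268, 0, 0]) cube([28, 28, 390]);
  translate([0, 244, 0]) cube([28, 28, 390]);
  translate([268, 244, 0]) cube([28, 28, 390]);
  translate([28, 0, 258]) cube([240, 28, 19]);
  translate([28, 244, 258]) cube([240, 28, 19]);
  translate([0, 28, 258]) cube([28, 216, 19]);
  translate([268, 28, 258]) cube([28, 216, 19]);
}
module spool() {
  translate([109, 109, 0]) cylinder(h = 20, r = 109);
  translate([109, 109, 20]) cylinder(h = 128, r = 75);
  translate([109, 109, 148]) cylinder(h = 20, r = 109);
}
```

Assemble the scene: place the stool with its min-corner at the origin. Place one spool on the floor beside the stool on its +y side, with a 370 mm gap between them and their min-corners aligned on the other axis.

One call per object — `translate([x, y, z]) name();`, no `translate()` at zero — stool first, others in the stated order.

stool();
translate([0, 642, 0]) spool();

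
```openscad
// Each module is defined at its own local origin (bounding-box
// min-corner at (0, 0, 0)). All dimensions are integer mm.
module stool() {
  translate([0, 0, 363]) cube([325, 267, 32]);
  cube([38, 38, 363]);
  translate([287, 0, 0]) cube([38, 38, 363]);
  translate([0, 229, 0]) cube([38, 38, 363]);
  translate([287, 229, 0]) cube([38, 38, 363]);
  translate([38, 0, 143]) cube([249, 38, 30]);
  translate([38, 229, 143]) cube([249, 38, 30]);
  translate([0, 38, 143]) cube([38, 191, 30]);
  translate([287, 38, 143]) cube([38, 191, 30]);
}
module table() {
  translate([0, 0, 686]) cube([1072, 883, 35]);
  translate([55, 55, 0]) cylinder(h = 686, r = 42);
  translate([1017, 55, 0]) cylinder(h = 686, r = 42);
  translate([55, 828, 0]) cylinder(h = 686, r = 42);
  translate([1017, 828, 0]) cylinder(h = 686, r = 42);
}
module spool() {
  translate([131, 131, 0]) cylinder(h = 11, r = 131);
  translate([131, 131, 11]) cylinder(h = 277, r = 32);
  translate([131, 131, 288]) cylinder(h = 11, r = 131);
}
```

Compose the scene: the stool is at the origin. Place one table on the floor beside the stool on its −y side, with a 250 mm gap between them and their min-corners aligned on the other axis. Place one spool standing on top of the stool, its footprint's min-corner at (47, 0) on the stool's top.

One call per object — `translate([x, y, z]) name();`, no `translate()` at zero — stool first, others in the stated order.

stool();
translate([0, -1133, 0]) table();
translate([47, 0, 395]) spool();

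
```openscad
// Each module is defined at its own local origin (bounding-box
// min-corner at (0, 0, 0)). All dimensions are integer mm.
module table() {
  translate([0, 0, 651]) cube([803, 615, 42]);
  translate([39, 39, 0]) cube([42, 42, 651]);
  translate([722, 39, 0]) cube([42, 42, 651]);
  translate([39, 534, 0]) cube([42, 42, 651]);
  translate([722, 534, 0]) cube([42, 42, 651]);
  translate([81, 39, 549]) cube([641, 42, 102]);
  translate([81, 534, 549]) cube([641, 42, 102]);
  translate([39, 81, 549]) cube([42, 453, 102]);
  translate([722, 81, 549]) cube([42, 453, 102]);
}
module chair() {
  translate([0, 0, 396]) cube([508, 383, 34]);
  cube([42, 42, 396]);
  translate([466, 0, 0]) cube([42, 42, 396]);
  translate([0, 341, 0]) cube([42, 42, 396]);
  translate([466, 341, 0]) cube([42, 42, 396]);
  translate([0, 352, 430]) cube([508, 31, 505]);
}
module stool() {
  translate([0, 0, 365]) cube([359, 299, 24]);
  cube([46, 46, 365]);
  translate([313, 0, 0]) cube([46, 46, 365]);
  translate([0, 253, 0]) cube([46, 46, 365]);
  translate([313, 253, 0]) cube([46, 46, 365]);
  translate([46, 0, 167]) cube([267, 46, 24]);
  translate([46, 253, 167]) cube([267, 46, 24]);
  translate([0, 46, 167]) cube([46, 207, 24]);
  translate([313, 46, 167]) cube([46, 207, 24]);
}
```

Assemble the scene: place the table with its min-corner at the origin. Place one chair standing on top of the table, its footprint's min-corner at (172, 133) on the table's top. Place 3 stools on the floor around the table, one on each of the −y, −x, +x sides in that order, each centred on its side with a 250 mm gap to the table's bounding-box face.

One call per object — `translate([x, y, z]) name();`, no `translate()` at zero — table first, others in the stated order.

table();
translate([172, 133, 693]) chair();
translate([222, -549, 0]) stool();
translate([-609, 158, 0]) stool();
translate([1053, 158, 0]) stool();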